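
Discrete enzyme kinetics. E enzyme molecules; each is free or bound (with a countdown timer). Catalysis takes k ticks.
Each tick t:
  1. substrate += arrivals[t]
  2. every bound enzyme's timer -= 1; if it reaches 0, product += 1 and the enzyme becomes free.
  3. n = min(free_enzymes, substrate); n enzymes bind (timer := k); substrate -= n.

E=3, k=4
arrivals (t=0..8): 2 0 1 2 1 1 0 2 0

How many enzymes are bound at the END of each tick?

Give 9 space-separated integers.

t=0: arr=2 -> substrate=0 bound=2 product=0
t=1: arr=0 -> substrate=0 bound=2 product=0
t=2: arr=1 -> substrate=0 bound=3 product=0
t=3: arr=2 -> substrate=2 bound=3 product=0
t=4: arr=1 -> substrate=1 bound=3 product=2
t=5: arr=1 -> substrate=2 bound=3 product=2
t=6: arr=0 -> substrate=1 bound=3 product=3
t=7: arr=2 -> substrate=3 bound=3 product=3
t=8: arr=0 -> substrate=1 bound=3 product=5

Answer: 2 2 3 3 3 3 3 3 3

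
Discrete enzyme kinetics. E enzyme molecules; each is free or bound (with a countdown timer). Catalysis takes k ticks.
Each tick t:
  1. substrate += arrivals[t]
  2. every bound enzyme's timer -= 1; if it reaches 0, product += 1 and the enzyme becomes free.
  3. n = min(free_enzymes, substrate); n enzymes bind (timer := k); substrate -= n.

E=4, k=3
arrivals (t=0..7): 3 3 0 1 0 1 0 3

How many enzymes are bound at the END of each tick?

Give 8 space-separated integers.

Answer: 3 4 4 4 3 4 1 4

Derivation:
t=0: arr=3 -> substrate=0 bound=3 product=0
t=1: arr=3 -> substrate=2 bound=4 product=0
t=2: arr=0 -> substrate=2 bound=4 product=0
t=3: arr=1 -> substrate=0 bound=4 product=3
t=4: arr=0 -> substrate=0 bound=3 product=4
t=5: arr=1 -> substrate=0 bound=4 product=4
t=6: arr=0 -> substrate=0 bound=1 product=7
t=7: arr=3 -> substrate=0 bound=4 product=7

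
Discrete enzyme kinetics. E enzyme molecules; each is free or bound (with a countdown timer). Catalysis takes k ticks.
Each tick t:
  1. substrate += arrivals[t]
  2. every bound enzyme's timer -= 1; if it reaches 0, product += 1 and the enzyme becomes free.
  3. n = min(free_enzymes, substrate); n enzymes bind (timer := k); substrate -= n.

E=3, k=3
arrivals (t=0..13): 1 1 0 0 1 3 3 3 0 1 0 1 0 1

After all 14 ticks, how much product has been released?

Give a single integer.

Answer: 9

Derivation:
t=0: arr=1 -> substrate=0 bound=1 product=0
t=1: arr=1 -> substrate=0 bound=2 product=0
t=2: arr=0 -> substrate=0 bound=2 product=0
t=3: arr=0 -> substrate=0 bound=1 product=1
t=4: arr=1 -> substrate=0 bound=1 product=2
t=5: arr=3 -> substrate=1 bound=3 product=2
t=6: arr=3 -> substrate=4 bound=3 product=2
t=7: arr=3 -> substrate=6 bound=3 product=3
t=8: arr=0 -> substrate=4 bound=3 product=5
t=9: arr=1 -> substrate=5 bound=3 product=5
t=10: arr=0 -> substrate=4 bound=3 product=6
t=11: arr=1 -> substrate=3 bound=3 product=8
t=12: arr=0 -> substrate=3 bound=3 product=8
t=13: arr=1 -> substrate=3 bound=3 product=9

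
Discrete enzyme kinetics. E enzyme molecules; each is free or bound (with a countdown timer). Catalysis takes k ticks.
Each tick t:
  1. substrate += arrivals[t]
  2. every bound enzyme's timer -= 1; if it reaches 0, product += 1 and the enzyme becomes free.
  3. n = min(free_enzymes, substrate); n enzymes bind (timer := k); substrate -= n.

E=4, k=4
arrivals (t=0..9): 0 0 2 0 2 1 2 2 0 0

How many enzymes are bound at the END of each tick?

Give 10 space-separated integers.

Answer: 0 0 2 2 4 4 4 4 4 4

Derivation:
t=0: arr=0 -> substrate=0 bound=0 product=0
t=1: arr=0 -> substrate=0 bound=0 product=0
t=2: arr=2 -> substrate=0 bound=2 product=0
t=3: arr=0 -> substrate=0 bound=2 product=0
t=4: arr=2 -> substrate=0 bound=4 product=0
t=5: arr=1 -> substrate=1 bound=4 product=0
t=6: arr=2 -> substrate=1 bound=4 product=2
t=7: arr=2 -> substrate=3 bound=4 product=2
t=8: arr=0 -> substrate=1 bound=4 product=4
t=9: arr=0 -> substrate=1 bound=4 product=4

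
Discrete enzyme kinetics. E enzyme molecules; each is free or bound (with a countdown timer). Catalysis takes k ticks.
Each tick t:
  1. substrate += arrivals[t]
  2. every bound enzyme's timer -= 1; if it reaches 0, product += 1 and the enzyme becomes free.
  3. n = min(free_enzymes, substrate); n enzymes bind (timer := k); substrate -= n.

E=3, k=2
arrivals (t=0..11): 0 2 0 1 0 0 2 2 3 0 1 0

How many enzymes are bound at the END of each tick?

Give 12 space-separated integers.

t=0: arr=0 -> substrate=0 bound=0 product=0
t=1: arr=2 -> substrate=0 bound=2 product=0
t=2: arr=0 -> substrate=0 bound=2 product=0
t=3: arr=1 -> substrate=0 bound=1 product=2
t=4: arr=0 -> substrate=0 bound=1 product=2
t=5: arr=0 -> substrate=0 bound=0 product=3
t=6: arr=2 -> substrate=0 bound=2 product=3
t=7: arr=2 -> substrate=1 bound=3 product=3
t=8: arr=3 -> substrate=2 bound=3 product=5
t=9: arr=0 -> substrate=1 bound=3 product=6
t=10: arr=1 -> substrate=0 bound=3 product=8
t=11: arr=0 -> substrate=0 bound=2 product=9

Answer: 0 2 2 1 1 0 2 3 3 3 3 2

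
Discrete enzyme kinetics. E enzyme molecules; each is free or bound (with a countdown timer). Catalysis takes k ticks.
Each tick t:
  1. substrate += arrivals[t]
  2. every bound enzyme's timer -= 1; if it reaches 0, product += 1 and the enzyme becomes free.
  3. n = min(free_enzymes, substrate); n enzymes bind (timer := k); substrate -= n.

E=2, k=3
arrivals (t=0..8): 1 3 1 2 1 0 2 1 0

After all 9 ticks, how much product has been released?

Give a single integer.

t=0: arr=1 -> substrate=0 bound=1 product=0
t=1: arr=3 -> substrate=2 bound=2 product=0
t=2: arr=1 -> substrate=3 bound=2 product=0
t=3: arr=2 -> substrate=4 bound=2 product=1
t=4: arr=1 -> substrate=4 bound=2 product=2
t=5: arr=0 -> substrate=4 bound=2 product=2
t=6: arr=2 -> substrate=5 bound=2 product=3
t=7: arr=1 -> substrate=5 bound=2 product=4
t=8: arr=0 -> substrate=5 bound=2 product=4

Answer: 4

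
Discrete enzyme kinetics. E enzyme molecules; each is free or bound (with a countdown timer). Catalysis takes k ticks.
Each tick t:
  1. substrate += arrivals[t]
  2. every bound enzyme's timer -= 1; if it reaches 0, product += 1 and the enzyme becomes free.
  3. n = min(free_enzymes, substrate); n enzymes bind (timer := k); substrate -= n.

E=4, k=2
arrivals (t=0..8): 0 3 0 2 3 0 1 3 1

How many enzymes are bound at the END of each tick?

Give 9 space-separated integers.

t=0: arr=0 -> substrate=0 bound=0 product=0
t=1: arr=3 -> substrate=0 bound=3 product=0
t=2: arr=0 -> substrate=0 bound=3 product=0
t=3: arr=2 -> substrate=0 bound=2 product=3
t=4: arr=3 -> substrate=1 bound=4 product=3
t=5: arr=0 -> substrate=0 bound=3 product=5
t=6: arr=1 -> substrate=0 bound=2 product=7
t=7: arr=3 -> substrate=0 bound=4 product=8
t=8: arr=1 -> substrate=0 bound=4 product=9

Answer: 0 3 3 2 4 3 2 4 4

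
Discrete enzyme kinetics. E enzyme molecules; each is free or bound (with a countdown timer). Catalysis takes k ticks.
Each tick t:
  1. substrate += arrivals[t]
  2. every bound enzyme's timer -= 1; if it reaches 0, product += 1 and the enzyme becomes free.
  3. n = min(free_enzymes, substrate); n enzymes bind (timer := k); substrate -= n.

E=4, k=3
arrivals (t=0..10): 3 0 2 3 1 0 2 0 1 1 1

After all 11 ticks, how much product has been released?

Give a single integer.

Answer: 11

Derivation:
t=0: arr=3 -> substrate=0 bound=3 product=0
t=1: arr=0 -> substrate=0 bound=3 product=0
t=2: arr=2 -> substrate=1 bound=4 product=0
t=3: arr=3 -> substrate=1 bound=4 product=3
t=4: arr=1 -> substrate=2 bound=4 product=3
t=5: arr=0 -> substrate=1 bound=4 product=4
t=6: arr=2 -> substrate=0 bound=4 product=7
t=7: arr=0 -> substrate=0 bound=4 product=7
t=8: arr=1 -> substrate=0 bound=4 product=8
t=9: arr=1 -> substrate=0 bound=2 product=11
t=10: arr=1 -> substrate=0 bound=3 product=11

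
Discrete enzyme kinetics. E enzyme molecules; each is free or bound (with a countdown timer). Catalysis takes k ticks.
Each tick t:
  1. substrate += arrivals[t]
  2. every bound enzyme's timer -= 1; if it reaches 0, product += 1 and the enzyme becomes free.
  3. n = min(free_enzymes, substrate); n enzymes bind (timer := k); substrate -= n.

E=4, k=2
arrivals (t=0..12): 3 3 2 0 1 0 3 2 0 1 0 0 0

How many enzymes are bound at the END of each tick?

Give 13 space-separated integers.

t=0: arr=3 -> substrate=0 bound=3 product=0
t=1: arr=3 -> substrate=2 bound=4 product=0
t=2: arr=2 -> substrate=1 bound=4 product=3
t=3: arr=0 -> substrate=0 bound=4 product=4
t=4: arr=1 -> substrate=0 bound=2 product=7
t=5: arr=0 -> substrate=0 bound=1 product=8
t=6: arr=3 -> substrate=0 bound=3 product=9
t=7: arr=2 -> substrate=1 bound=4 product=9
t=8: arr=0 -> substrate=0 bound=2 product=12
t=9: arr=1 -> substrate=0 bound=2 product=13
t=10: arr=0 -> substrate=0 bound=1 product=14
t=11: arr=0 -> substrate=0 bound=0 product=15
t=12: arr=0 -> substrate=0 bound=0 product=15

Answer: 3 4 4 4 2 1 3 4 2 2 1 0 0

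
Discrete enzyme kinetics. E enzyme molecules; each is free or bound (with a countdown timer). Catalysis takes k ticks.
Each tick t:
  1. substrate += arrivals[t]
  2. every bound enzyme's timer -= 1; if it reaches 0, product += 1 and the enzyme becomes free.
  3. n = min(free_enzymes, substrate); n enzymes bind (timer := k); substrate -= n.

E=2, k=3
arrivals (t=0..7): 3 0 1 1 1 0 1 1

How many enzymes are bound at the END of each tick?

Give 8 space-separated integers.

Answer: 2 2 2 2 2 2 2 2

Derivation:
t=0: arr=3 -> substrate=1 bound=2 product=0
t=1: arr=0 -> substrate=1 bound=2 product=0
t=2: arr=1 -> substrate=2 bound=2 product=0
t=3: arr=1 -> substrate=1 bound=2 product=2
t=4: arr=1 -> substrate=2 bound=2 product=2
t=5: arr=0 -> substrate=2 bound=2 product=2
t=6: arr=1 -> substrate=1 bound=2 product=4
t=7: arr=1 -> substrate=2 bound=2 product=4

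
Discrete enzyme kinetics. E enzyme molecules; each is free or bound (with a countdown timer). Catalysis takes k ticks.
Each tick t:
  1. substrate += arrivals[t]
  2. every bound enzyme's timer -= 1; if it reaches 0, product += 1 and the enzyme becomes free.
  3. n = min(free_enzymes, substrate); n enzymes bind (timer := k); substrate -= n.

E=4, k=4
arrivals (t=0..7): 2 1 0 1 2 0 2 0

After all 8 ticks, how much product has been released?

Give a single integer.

Answer: 4

Derivation:
t=0: arr=2 -> substrate=0 bound=2 product=0
t=1: arr=1 -> substrate=0 bound=3 product=0
t=2: arr=0 -> substrate=0 bound=3 product=0
t=3: arr=1 -> substrate=0 bound=4 product=0
t=4: arr=2 -> substrate=0 bound=4 product=2
t=5: arr=0 -> substrate=0 bound=3 product=3
t=6: arr=2 -> substrate=1 bound=4 product=3
t=7: arr=0 -> substrate=0 bound=4 product=4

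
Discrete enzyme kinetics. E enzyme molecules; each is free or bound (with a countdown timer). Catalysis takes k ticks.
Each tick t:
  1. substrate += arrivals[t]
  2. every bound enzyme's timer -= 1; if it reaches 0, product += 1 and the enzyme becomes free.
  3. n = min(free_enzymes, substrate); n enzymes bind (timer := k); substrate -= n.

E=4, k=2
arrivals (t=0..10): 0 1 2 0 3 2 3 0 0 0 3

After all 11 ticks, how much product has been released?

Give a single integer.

t=0: arr=0 -> substrate=0 bound=0 product=0
t=1: arr=1 -> substrate=0 bound=1 product=0
t=2: arr=2 -> substrate=0 bound=3 product=0
t=3: arr=0 -> substrate=0 bound=2 product=1
t=4: arr=3 -> substrate=0 bound=3 product=3
t=5: arr=2 -> substrate=1 bound=4 product=3
t=6: arr=3 -> substrate=1 bound=4 product=6
t=7: arr=0 -> substrate=0 bound=4 product=7
t=8: arr=0 -> substrate=0 bound=1 product=10
t=9: arr=0 -> substrate=0 bound=0 product=11
t=10: arr=3 -> substrate=0 bound=3 product=11

Answer: 11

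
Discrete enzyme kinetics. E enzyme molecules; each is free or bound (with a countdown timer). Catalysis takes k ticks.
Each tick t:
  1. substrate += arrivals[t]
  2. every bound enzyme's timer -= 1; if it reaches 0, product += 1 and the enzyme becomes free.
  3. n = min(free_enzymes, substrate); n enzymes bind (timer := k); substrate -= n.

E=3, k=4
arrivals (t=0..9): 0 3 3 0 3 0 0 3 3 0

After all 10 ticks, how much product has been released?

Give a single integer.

t=0: arr=0 -> substrate=0 bound=0 product=0
t=1: arr=3 -> substrate=0 bound=3 product=0
t=2: arr=3 -> substrate=3 bound=3 product=0
t=3: arr=0 -> substrate=3 bound=3 product=0
t=4: arr=3 -> substrate=6 bound=3 product=0
t=5: arr=0 -> substrate=3 bound=3 product=3
t=6: arr=0 -> substrate=3 bound=3 product=3
t=7: arr=3 -> substrate=6 bound=3 product=3
t=8: arr=3 -> substrate=9 bound=3 product=3
t=9: arr=0 -> substrate=6 bound=3 product=6

Answer: 6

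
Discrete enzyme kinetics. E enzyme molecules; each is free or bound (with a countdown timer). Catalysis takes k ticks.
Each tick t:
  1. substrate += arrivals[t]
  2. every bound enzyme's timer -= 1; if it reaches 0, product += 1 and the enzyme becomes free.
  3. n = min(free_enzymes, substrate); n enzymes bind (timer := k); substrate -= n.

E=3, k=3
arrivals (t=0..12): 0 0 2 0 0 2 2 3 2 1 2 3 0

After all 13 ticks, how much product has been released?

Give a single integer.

t=0: arr=0 -> substrate=0 bound=0 product=0
t=1: arr=0 -> substrate=0 bound=0 product=0
t=2: arr=2 -> substrate=0 bound=2 product=0
t=3: arr=0 -> substrate=0 bound=2 product=0
t=4: arr=0 -> substrate=0 bound=2 product=0
t=5: arr=2 -> substrate=0 bound=2 product=2
t=6: arr=2 -> substrate=1 bound=3 product=2
t=7: arr=3 -> substrate=4 bound=3 product=2
t=8: arr=2 -> substrate=4 bound=3 product=4
t=9: arr=1 -> substrate=4 bound=3 product=5
t=10: arr=2 -> substrate=6 bound=3 product=5
t=11: arr=3 -> substrate=7 bound=3 product=7
t=12: arr=0 -> substrate=6 bound=3 product=8

Answer: 8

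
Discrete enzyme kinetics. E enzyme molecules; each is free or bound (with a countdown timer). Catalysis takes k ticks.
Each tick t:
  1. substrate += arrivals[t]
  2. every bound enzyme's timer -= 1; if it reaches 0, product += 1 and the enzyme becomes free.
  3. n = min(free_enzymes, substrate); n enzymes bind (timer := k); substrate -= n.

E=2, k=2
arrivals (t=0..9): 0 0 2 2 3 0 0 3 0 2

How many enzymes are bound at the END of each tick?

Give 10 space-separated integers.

t=0: arr=0 -> substrate=0 bound=0 product=0
t=1: arr=0 -> substrate=0 bound=0 product=0
t=2: arr=2 -> substrate=0 bound=2 product=0
t=3: arr=2 -> substrate=2 bound=2 product=0
t=4: arr=3 -> substrate=3 bound=2 product=2
t=5: arr=0 -> substrate=3 bound=2 product=2
t=6: arr=0 -> substrate=1 bound=2 product=4
t=7: arr=3 -> substrate=4 bound=2 product=4
t=8: arr=0 -> substrate=2 bound=2 product=6
t=9: arr=2 -> substrate=4 bound=2 product=6

Answer: 0 0 2 2 2 2 2 2 2 2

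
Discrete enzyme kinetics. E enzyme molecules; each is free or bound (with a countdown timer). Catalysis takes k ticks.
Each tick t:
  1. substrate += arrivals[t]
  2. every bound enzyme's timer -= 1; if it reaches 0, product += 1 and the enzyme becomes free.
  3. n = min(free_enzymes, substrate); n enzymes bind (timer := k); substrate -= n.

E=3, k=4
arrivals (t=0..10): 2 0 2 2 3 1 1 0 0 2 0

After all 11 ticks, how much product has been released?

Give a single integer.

Answer: 6

Derivation:
t=0: arr=2 -> substrate=0 bound=2 product=0
t=1: arr=0 -> substrate=0 bound=2 product=0
t=2: arr=2 -> substrate=1 bound=3 product=0
t=3: arr=2 -> substrate=3 bound=3 product=0
t=4: arr=3 -> substrate=4 bound=3 product=2
t=5: arr=1 -> substrate=5 bound=3 product=2
t=6: arr=1 -> substrate=5 bound=3 product=3
t=7: arr=0 -> substrate=5 bound=3 product=3
t=8: arr=0 -> substrate=3 bound=3 product=5
t=9: arr=2 -> substrate=5 bound=3 product=5
t=10: arr=0 -> substrate=4 bound=3 product=6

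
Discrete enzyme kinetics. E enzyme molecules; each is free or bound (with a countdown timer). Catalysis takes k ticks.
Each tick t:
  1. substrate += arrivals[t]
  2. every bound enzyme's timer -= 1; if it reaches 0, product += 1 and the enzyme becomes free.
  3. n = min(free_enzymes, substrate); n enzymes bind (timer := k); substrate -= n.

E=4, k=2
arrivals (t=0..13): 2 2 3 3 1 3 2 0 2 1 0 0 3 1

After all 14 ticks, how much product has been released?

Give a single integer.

Answer: 19

Derivation:
t=0: arr=2 -> substrate=0 bound=2 product=0
t=1: arr=2 -> substrate=0 bound=4 product=0
t=2: arr=3 -> substrate=1 bound=4 product=2
t=3: arr=3 -> substrate=2 bound=4 product=4
t=4: arr=1 -> substrate=1 bound=4 product=6
t=5: arr=3 -> substrate=2 bound=4 product=8
t=6: arr=2 -> substrate=2 bound=4 product=10
t=7: arr=0 -> substrate=0 bound=4 product=12
t=8: arr=2 -> substrate=0 bound=4 product=14
t=9: arr=1 -> substrate=0 bound=3 product=16
t=10: arr=0 -> substrate=0 bound=1 product=18
t=11: arr=0 -> substrate=0 bound=0 product=19
t=12: arr=3 -> substrate=0 bound=3 product=19
t=13: arr=1 -> substrate=0 bound=4 product=19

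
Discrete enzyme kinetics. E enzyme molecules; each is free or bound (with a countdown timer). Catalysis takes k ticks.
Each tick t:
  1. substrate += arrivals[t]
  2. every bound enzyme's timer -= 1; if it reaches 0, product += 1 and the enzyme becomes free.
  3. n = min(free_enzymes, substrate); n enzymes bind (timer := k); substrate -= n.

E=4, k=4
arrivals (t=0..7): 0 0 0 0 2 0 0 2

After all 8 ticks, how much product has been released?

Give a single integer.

t=0: arr=0 -> substrate=0 bound=0 product=0
t=1: arr=0 -> substrate=0 bound=0 product=0
t=2: arr=0 -> substrate=0 bound=0 product=0
t=3: arr=0 -> substrate=0 bound=0 product=0
t=4: arr=2 -> substrate=0 bound=2 product=0
t=5: arr=0 -> substrate=0 bound=2 product=0
t=6: arr=0 -> substrate=0 bound=2 product=0
t=7: arr=2 -> substrate=0 bound=4 product=0

Answer: 0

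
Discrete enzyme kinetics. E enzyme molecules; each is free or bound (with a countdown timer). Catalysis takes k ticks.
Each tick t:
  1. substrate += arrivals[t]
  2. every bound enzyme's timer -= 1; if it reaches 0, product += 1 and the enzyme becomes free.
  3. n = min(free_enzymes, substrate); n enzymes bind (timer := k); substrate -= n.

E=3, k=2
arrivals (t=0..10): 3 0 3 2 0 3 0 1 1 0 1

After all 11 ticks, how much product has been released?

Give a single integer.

Answer: 13

Derivation:
t=0: arr=3 -> substrate=0 bound=3 product=0
t=1: arr=0 -> substrate=0 bound=3 product=0
t=2: arr=3 -> substrate=0 bound=3 product=3
t=3: arr=2 -> substrate=2 bound=3 product=3
t=4: arr=0 -> substrate=0 bound=2 product=6
t=5: arr=3 -> substrate=2 bound=3 product=6
t=6: arr=0 -> substrate=0 bound=3 product=8
t=7: arr=1 -> substrate=0 bound=3 product=9
t=8: arr=1 -> substrate=0 bound=2 product=11
t=9: arr=0 -> substrate=0 bound=1 product=12
t=10: arr=1 -> substrate=0 bound=1 product=13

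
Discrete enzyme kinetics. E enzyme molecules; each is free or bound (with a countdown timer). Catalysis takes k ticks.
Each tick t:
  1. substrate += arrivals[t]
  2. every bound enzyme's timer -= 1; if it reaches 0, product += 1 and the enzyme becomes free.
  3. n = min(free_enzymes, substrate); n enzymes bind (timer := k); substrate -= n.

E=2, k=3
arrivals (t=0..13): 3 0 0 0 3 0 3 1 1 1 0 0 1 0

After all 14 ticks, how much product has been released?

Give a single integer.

t=0: arr=3 -> substrate=1 bound=2 product=0
t=1: arr=0 -> substrate=1 bound=2 product=0
t=2: arr=0 -> substrate=1 bound=2 product=0
t=3: arr=0 -> substrate=0 bound=1 product=2
t=4: arr=3 -> substrate=2 bound=2 product=2
t=5: arr=0 -> substrate=2 bound=2 product=2
t=6: arr=3 -> substrate=4 bound=2 product=3
t=7: arr=1 -> substrate=4 bound=2 product=4
t=8: arr=1 -> substrate=5 bound=2 product=4
t=9: arr=1 -> substrate=5 bound=2 product=5
t=10: arr=0 -> substrate=4 bound=2 product=6
t=11: arr=0 -> substrate=4 bound=2 product=6
t=12: arr=1 -> substrate=4 bound=2 product=7
t=13: arr=0 -> substrate=3 bound=2 product=8

Answer: 8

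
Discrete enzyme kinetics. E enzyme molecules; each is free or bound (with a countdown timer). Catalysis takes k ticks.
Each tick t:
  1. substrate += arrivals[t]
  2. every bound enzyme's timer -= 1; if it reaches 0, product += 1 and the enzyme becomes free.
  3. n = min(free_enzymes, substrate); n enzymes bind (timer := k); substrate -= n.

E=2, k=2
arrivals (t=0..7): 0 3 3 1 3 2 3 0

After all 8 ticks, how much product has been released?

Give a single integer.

t=0: arr=0 -> substrate=0 bound=0 product=0
t=1: arr=3 -> substrate=1 bound=2 product=0
t=2: arr=3 -> substrate=4 bound=2 product=0
t=3: arr=1 -> substrate=3 bound=2 product=2
t=4: arr=3 -> substrate=6 bound=2 product=2
t=5: arr=2 -> substrate=6 bound=2 product=4
t=6: arr=3 -> substrate=9 bound=2 product=4
t=7: arr=0 -> substrate=7 bound=2 product=6

Answer: 6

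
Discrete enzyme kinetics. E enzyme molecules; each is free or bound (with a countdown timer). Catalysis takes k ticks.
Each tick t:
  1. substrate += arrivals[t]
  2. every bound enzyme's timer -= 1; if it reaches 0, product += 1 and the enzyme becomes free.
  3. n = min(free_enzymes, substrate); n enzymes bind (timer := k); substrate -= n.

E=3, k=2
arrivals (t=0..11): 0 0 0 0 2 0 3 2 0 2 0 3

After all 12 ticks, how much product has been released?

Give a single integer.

Answer: 8

Derivation:
t=0: arr=0 -> substrate=0 bound=0 product=0
t=1: arr=0 -> substrate=0 bound=0 product=0
t=2: arr=0 -> substrate=0 bound=0 product=0
t=3: arr=0 -> substrate=0 bound=0 product=0
t=4: arr=2 -> substrate=0 bound=2 product=0
t=5: arr=0 -> substrate=0 bound=2 product=0
t=6: arr=3 -> substrate=0 bound=3 product=2
t=7: arr=2 -> substrate=2 bound=3 product=2
t=8: arr=0 -> substrate=0 bound=2 product=5
t=9: arr=2 -> substrate=1 bound=3 product=5
t=10: arr=0 -> substrate=0 bound=2 product=7
t=11: arr=3 -> substrate=1 bound=3 product=8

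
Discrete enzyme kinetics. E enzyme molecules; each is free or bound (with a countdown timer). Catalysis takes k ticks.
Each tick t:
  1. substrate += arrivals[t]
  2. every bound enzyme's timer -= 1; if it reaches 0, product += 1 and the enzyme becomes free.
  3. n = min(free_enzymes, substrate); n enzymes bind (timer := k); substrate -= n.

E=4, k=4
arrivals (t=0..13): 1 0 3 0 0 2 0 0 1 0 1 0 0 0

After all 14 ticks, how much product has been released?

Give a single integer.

t=0: arr=1 -> substrate=0 bound=1 product=0
t=1: arr=0 -> substrate=0 bound=1 product=0
t=2: arr=3 -> substrate=0 bound=4 product=0
t=3: arr=0 -> substrate=0 bound=4 product=0
t=4: arr=0 -> substrate=0 bound=3 product=1
t=5: arr=2 -> substrate=1 bound=4 product=1
t=6: arr=0 -> substrate=0 bound=2 product=4
t=7: arr=0 -> substrate=0 bound=2 product=4
t=8: arr=1 -> substrate=0 bound=3 product=4
t=9: arr=0 -> substrate=0 bound=2 product=5
t=10: arr=1 -> substrate=0 bound=2 product=6
t=11: arr=0 -> substrate=0 bound=2 product=6
t=12: arr=0 -> substrate=0 bound=1 product=7
t=13: arr=0 -> substrate=0 bound=1 product=7

Answer: 7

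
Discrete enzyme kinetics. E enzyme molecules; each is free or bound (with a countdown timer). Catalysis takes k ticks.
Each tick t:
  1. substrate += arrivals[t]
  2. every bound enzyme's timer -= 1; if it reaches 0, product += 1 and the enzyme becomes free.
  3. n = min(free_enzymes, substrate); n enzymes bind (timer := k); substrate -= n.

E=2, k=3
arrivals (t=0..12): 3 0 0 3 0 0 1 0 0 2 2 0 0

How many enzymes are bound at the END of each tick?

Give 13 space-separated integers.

Answer: 2 2 2 2 2 2 2 2 2 2 2 2 2

Derivation:
t=0: arr=3 -> substrate=1 bound=2 product=0
t=1: arr=0 -> substrate=1 bound=2 product=0
t=2: arr=0 -> substrate=1 bound=2 product=0
t=3: arr=3 -> substrate=2 bound=2 product=2
t=4: arr=0 -> substrate=2 bound=2 product=2
t=5: arr=0 -> substrate=2 bound=2 product=2
t=6: arr=1 -> substrate=1 bound=2 product=4
t=7: arr=0 -> substrate=1 bound=2 product=4
t=8: arr=0 -> substrate=1 bound=2 product=4
t=9: arr=2 -> substrate=1 bound=2 product=6
t=10: arr=2 -> substrate=3 bound=2 product=6
t=11: arr=0 -> substrate=3 bound=2 product=6
t=12: arr=0 -> substrate=1 bound=2 product=8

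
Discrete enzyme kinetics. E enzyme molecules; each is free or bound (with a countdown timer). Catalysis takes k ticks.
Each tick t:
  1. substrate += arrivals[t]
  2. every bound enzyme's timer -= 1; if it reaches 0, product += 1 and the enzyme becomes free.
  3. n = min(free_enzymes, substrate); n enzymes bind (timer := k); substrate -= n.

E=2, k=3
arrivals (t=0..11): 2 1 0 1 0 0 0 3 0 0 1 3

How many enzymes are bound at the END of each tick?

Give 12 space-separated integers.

Answer: 2 2 2 2 2 2 0 2 2 2 2 2

Derivation:
t=0: arr=2 -> substrate=0 bound=2 product=0
t=1: arr=1 -> substrate=1 bound=2 product=0
t=2: arr=0 -> substrate=1 bound=2 product=0
t=3: arr=1 -> substrate=0 bound=2 product=2
t=4: arr=0 -> substrate=0 bound=2 product=2
t=5: arr=0 -> substrate=0 bound=2 product=2
t=6: arr=0 -> substrate=0 bound=0 product=4
t=7: arr=3 -> substrate=1 bound=2 product=4
t=8: arr=0 -> substrate=1 bound=2 product=4
t=9: arr=0 -> substrate=1 bound=2 product=4
t=10: arr=1 -> substrate=0 bound=2 product=6
t=11: arr=3 -> substrate=3 bound=2 product=6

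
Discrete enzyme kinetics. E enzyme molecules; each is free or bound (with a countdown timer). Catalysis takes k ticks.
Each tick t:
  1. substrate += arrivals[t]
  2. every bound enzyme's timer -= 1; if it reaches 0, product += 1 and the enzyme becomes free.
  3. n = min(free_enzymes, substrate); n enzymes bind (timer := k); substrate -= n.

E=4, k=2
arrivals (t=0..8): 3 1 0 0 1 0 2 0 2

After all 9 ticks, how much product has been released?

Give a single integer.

Answer: 7

Derivation:
t=0: arr=3 -> substrate=0 bound=3 product=0
t=1: arr=1 -> substrate=0 bound=4 product=0
t=2: arr=0 -> substrate=0 bound=1 product=3
t=3: arr=0 -> substrate=0 bound=0 product=4
t=4: arr=1 -> substrate=0 bound=1 product=4
t=5: arr=0 -> substrate=0 bound=1 product=4
t=6: arr=2 -> substrate=0 bound=2 product=5
t=7: arr=0 -> substrate=0 bound=2 product=5
t=8: arr=2 -> substrate=0 bound=2 product=7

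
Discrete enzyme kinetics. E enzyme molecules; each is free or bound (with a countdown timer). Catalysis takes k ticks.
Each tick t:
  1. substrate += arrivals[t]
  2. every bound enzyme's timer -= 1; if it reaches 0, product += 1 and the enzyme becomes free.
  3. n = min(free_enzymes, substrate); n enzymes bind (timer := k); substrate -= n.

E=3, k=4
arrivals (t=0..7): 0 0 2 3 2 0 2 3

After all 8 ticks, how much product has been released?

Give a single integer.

Answer: 3

Derivation:
t=0: arr=0 -> substrate=0 bound=0 product=0
t=1: arr=0 -> substrate=0 bound=0 product=0
t=2: arr=2 -> substrate=0 bound=2 product=0
t=3: arr=3 -> substrate=2 bound=3 product=0
t=4: arr=2 -> substrate=4 bound=3 product=0
t=5: arr=0 -> substrate=4 bound=3 product=0
t=6: arr=2 -> substrate=4 bound=3 product=2
t=7: arr=3 -> substrate=6 bound=3 product=3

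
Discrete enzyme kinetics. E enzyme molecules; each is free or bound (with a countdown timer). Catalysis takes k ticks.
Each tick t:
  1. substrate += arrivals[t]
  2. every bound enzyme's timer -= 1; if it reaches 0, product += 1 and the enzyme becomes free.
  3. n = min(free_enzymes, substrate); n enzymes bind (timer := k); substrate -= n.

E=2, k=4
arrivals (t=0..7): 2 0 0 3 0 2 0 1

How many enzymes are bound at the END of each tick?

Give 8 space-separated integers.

Answer: 2 2 2 2 2 2 2 2

Derivation:
t=0: arr=2 -> substrate=0 bound=2 product=0
t=1: arr=0 -> substrate=0 bound=2 product=0
t=2: arr=0 -> substrate=0 bound=2 product=0
t=3: arr=3 -> substrate=3 bound=2 product=0
t=4: arr=0 -> substrate=1 bound=2 product=2
t=5: arr=2 -> substrate=3 bound=2 product=2
t=6: arr=0 -> substrate=3 bound=2 product=2
t=7: arr=1 -> substrate=4 bound=2 product=2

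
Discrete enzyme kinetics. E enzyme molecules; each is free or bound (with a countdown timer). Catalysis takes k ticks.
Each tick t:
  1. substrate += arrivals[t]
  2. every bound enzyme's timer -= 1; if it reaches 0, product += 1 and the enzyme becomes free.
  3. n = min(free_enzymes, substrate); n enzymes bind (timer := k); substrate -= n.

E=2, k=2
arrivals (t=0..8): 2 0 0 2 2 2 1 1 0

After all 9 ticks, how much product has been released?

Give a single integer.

t=0: arr=2 -> substrate=0 bound=2 product=0
t=1: arr=0 -> substrate=0 bound=2 product=0
t=2: arr=0 -> substrate=0 bound=0 product=2
t=3: arr=2 -> substrate=0 bound=2 product=2
t=4: arr=2 -> substrate=2 bound=2 product=2
t=5: arr=2 -> substrate=2 bound=2 product=4
t=6: arr=1 -> substrate=3 bound=2 product=4
t=7: arr=1 -> substrate=2 bound=2 product=6
t=8: arr=0 -> substrate=2 bound=2 product=6

Answer: 6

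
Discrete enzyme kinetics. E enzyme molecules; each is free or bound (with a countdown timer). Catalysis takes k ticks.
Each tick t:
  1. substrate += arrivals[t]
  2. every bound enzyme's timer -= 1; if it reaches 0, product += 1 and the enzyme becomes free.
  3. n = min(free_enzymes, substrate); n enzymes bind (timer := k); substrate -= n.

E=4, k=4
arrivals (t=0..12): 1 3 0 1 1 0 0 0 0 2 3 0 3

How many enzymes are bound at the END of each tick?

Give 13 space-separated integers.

Answer: 1 4 4 4 4 2 2 2 1 2 4 4 4

Derivation:
t=0: arr=1 -> substrate=0 bound=1 product=0
t=1: arr=3 -> substrate=0 bound=4 product=0
t=2: arr=0 -> substrate=0 bound=4 product=0
t=3: arr=1 -> substrate=1 bound=4 product=0
t=4: arr=1 -> substrate=1 bound=4 product=1
t=5: arr=0 -> substrate=0 bound=2 product=4
t=6: arr=0 -> substrate=0 bound=2 product=4
t=7: arr=0 -> substrate=0 bound=2 product=4
t=8: arr=0 -> substrate=0 bound=1 product=5
t=9: arr=2 -> substrate=0 bound=2 product=6
t=10: arr=3 -> substrate=1 bound=4 product=6
t=11: arr=0 -> substrate=1 bound=4 product=6
t=12: arr=3 -> substrate=4 bound=4 product=6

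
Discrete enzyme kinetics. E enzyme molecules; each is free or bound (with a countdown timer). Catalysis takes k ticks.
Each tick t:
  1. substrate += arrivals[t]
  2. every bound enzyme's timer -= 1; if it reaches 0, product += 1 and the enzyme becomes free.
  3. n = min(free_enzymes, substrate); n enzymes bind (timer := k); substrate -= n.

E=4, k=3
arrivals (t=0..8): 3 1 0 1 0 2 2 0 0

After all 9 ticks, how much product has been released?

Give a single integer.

t=0: arr=3 -> substrate=0 bound=3 product=0
t=1: arr=1 -> substrate=0 bound=4 product=0
t=2: arr=0 -> substrate=0 bound=4 product=0
t=3: arr=1 -> substrate=0 bound=2 product=3
t=4: arr=0 -> substrate=0 bound=1 product=4
t=5: arr=2 -> substrate=0 bound=3 product=4
t=6: arr=2 -> substrate=0 bound=4 product=5
t=7: arr=0 -> substrate=0 bound=4 product=5
t=8: arr=0 -> substrate=0 bound=2 product=7

Answer: 7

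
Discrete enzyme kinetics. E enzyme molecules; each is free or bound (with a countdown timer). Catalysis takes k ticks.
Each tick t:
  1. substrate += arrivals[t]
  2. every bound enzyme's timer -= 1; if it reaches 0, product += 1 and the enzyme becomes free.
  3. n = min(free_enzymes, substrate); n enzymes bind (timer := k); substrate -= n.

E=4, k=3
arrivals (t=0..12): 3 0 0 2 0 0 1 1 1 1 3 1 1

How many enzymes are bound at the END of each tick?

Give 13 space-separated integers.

t=0: arr=3 -> substrate=0 bound=3 product=0
t=1: arr=0 -> substrate=0 bound=3 product=0
t=2: arr=0 -> substrate=0 bound=3 product=0
t=3: arr=2 -> substrate=0 bound=2 product=3
t=4: arr=0 -> substrate=0 bound=2 product=3
t=5: arr=0 -> substrate=0 bound=2 product=3
t=6: arr=1 -> substrate=0 bound=1 product=5
t=7: arr=1 -> substrate=0 bound=2 product=5
t=8: arr=1 -> substrate=0 bound=3 product=5
t=9: arr=1 -> substrate=0 bound=3 product=6
t=10: arr=3 -> substrate=1 bound=4 product=7
t=11: arr=1 -> substrate=1 bound=4 product=8
t=12: arr=1 -> substrate=1 bound=4 product=9

Answer: 3 3 3 2 2 2 1 2 3 3 4 4 4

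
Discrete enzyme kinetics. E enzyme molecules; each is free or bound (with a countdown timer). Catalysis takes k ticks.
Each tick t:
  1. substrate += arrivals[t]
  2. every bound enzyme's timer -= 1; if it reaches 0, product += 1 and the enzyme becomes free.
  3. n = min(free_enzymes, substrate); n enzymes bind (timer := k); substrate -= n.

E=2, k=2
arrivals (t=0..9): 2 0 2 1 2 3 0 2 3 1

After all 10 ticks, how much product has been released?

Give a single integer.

Answer: 8

Derivation:
t=0: arr=2 -> substrate=0 bound=2 product=0
t=1: arr=0 -> substrate=0 bound=2 product=0
t=2: arr=2 -> substrate=0 bound=2 product=2
t=3: arr=1 -> substrate=1 bound=2 product=2
t=4: arr=2 -> substrate=1 bound=2 product=4
t=5: arr=3 -> substrate=4 bound=2 product=4
t=6: arr=0 -> substrate=2 bound=2 product=6
t=7: arr=2 -> substrate=4 bound=2 product=6
t=8: arr=3 -> substrate=5 bound=2 product=8
t=9: arr=1 -> substrate=6 bound=2 product=8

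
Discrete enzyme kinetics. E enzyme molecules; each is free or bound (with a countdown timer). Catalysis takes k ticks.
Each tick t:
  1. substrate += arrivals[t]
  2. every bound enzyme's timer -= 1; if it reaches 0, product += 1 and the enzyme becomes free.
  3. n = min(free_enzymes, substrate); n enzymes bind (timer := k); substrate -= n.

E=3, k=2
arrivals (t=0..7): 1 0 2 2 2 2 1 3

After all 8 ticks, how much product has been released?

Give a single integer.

t=0: arr=1 -> substrate=0 bound=1 product=0
t=1: arr=0 -> substrate=0 bound=1 product=0
t=2: arr=2 -> substrate=0 bound=2 product=1
t=3: arr=2 -> substrate=1 bound=3 product=1
t=4: arr=2 -> substrate=1 bound=3 product=3
t=5: arr=2 -> substrate=2 bound=3 product=4
t=6: arr=1 -> substrate=1 bound=3 product=6
t=7: arr=3 -> substrate=3 bound=3 product=7

Answer: 7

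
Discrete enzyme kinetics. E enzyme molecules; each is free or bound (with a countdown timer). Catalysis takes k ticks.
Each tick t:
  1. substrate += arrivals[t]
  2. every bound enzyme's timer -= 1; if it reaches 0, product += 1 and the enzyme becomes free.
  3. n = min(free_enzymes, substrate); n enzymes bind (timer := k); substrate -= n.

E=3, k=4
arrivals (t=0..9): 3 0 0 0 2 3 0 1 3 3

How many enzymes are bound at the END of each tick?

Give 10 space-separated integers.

Answer: 3 3 3 3 2 3 3 3 3 3

Derivation:
t=0: arr=3 -> substrate=0 bound=3 product=0
t=1: arr=0 -> substrate=0 bound=3 product=0
t=2: arr=0 -> substrate=0 bound=3 product=0
t=3: arr=0 -> substrate=0 bound=3 product=0
t=4: arr=2 -> substrate=0 bound=2 product=3
t=5: arr=3 -> substrate=2 bound=3 product=3
t=6: arr=0 -> substrate=2 bound=3 product=3
t=7: arr=1 -> substrate=3 bound=3 product=3
t=8: arr=3 -> substrate=4 bound=3 product=5
t=9: arr=3 -> substrate=6 bound=3 product=6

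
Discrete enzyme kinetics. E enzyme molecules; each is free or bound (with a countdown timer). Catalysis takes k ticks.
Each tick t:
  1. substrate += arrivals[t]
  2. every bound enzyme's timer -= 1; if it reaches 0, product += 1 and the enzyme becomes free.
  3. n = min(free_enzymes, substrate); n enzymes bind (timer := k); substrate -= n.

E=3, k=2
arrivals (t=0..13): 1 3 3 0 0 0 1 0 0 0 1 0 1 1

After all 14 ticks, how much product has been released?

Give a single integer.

Answer: 9

Derivation:
t=0: arr=1 -> substrate=0 bound=1 product=0
t=1: arr=3 -> substrate=1 bound=3 product=0
t=2: arr=3 -> substrate=3 bound=3 product=1
t=3: arr=0 -> substrate=1 bound=3 product=3
t=4: arr=0 -> substrate=0 bound=3 product=4
t=5: arr=0 -> substrate=0 bound=1 product=6
t=6: arr=1 -> substrate=0 bound=1 product=7
t=7: arr=0 -> substrate=0 bound=1 product=7
t=8: arr=0 -> substrate=0 bound=0 product=8
t=9: arr=0 -> substrate=0 bound=0 product=8
t=10: arr=1 -> substrate=0 bound=1 product=8
t=11: arr=0 -> substrate=0 bound=1 product=8
t=12: arr=1 -> substrate=0 bound=1 product=9
t=13: arr=1 -> substrate=0 bound=2 product=9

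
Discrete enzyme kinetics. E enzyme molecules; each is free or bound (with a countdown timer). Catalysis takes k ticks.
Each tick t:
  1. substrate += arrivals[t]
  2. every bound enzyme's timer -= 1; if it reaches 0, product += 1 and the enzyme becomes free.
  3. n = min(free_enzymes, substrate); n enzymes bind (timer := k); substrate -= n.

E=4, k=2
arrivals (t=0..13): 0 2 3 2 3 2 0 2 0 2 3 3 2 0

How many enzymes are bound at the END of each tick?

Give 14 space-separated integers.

Answer: 0 2 4 4 4 4 4 4 2 2 4 4 4 4

Derivation:
t=0: arr=0 -> substrate=0 bound=0 product=0
t=1: arr=2 -> substrate=0 bound=2 product=0
t=2: arr=3 -> substrate=1 bound=4 product=0
t=3: arr=2 -> substrate=1 bound=4 product=2
t=4: arr=3 -> substrate=2 bound=4 product=4
t=5: arr=2 -> substrate=2 bound=4 product=6
t=6: arr=0 -> substrate=0 bound=4 product=8
t=7: arr=2 -> substrate=0 bound=4 product=10
t=8: arr=0 -> substrate=0 bound=2 product=12
t=9: arr=2 -> substrate=0 bound=2 product=14
t=10: arr=3 -> substrate=1 bound=4 product=14
t=11: arr=3 -> substrate=2 bound=4 product=16
t=12: arr=2 -> substrate=2 bound=4 product=18
t=13: arr=0 -> substrate=0 bound=4 product=20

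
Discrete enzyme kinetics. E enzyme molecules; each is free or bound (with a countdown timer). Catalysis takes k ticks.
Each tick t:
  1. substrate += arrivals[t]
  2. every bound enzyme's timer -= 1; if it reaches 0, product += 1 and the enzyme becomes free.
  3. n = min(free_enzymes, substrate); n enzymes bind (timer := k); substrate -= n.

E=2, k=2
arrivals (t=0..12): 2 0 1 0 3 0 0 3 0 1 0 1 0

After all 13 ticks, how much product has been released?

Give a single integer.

t=0: arr=2 -> substrate=0 bound=2 product=0
t=1: arr=0 -> substrate=0 bound=2 product=0
t=2: arr=1 -> substrate=0 bound=1 product=2
t=3: arr=0 -> substrate=0 bound=1 product=2
t=4: arr=3 -> substrate=1 bound=2 product=3
t=5: arr=0 -> substrate=1 bound=2 product=3
t=6: arr=0 -> substrate=0 bound=1 product=5
t=7: arr=3 -> substrate=2 bound=2 product=5
t=8: arr=0 -> substrate=1 bound=2 product=6
t=9: arr=1 -> substrate=1 bound=2 product=7
t=10: arr=0 -> substrate=0 bound=2 product=8
t=11: arr=1 -> substrate=0 bound=2 product=9
t=12: arr=0 -> substrate=0 bound=1 product=10

Answer: 10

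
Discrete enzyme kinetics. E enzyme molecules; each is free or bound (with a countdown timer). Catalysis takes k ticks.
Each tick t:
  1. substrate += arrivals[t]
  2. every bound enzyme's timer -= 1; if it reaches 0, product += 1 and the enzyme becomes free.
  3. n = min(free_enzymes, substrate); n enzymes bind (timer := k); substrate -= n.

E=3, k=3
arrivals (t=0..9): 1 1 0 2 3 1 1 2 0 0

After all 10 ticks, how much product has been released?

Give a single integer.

Answer: 7

Derivation:
t=0: arr=1 -> substrate=0 bound=1 product=0
t=1: arr=1 -> substrate=0 bound=2 product=0
t=2: arr=0 -> substrate=0 bound=2 product=0
t=3: arr=2 -> substrate=0 bound=3 product=1
t=4: arr=3 -> substrate=2 bound=3 product=2
t=5: arr=1 -> substrate=3 bound=3 product=2
t=6: arr=1 -> substrate=2 bound=3 product=4
t=7: arr=2 -> substrate=3 bound=3 product=5
t=8: arr=0 -> substrate=3 bound=3 product=5
t=9: arr=0 -> substrate=1 bound=3 product=7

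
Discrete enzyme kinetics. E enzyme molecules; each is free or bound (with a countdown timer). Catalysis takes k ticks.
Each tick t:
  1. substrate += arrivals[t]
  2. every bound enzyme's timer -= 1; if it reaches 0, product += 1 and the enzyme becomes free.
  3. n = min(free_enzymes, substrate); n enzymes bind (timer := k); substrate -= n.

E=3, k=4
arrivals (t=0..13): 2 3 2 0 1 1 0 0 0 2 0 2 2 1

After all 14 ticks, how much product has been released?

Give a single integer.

t=0: arr=2 -> substrate=0 bound=2 product=0
t=1: arr=3 -> substrate=2 bound=3 product=0
t=2: arr=2 -> substrate=4 bound=3 product=0
t=3: arr=0 -> substrate=4 bound=3 product=0
t=4: arr=1 -> substrate=3 bound=3 product=2
t=5: arr=1 -> substrate=3 bound=3 product=3
t=6: arr=0 -> substrate=3 bound=3 product=3
t=7: arr=0 -> substrate=3 bound=3 product=3
t=8: arr=0 -> substrate=1 bound=3 product=5
t=9: arr=2 -> substrate=2 bound=3 product=6
t=10: arr=0 -> substrate=2 bound=3 product=6
t=11: arr=2 -> substrate=4 bound=3 product=6
t=12: arr=2 -> substrate=4 bound=3 product=8
t=13: arr=1 -> substrate=4 bound=3 product=9

Answer: 9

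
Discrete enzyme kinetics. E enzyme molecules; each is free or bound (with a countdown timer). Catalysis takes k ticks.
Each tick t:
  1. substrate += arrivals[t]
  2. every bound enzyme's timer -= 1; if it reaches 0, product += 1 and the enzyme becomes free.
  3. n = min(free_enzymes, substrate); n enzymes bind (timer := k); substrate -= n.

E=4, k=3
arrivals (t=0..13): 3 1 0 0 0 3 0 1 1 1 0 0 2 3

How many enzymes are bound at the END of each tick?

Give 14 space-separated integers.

t=0: arr=3 -> substrate=0 bound=3 product=0
t=1: arr=1 -> substrate=0 bound=4 product=0
t=2: arr=0 -> substrate=0 bound=4 product=0
t=3: arr=0 -> substrate=0 bound=1 product=3
t=4: arr=0 -> substrate=0 bound=0 product=4
t=5: arr=3 -> substrate=0 bound=3 product=4
t=6: arr=0 -> substrate=0 bound=3 product=4
t=7: arr=1 -> substrate=0 bound=4 product=4
t=8: arr=1 -> substrate=0 bound=2 product=7
t=9: arr=1 -> substrate=0 bound=3 product=7
t=10: arr=0 -> substrate=0 bound=2 product=8
t=11: arr=0 -> substrate=0 bound=1 product=9
t=12: arr=2 -> substrate=0 bound=2 product=10
t=13: arr=3 -> substrate=1 bound=4 product=10

Answer: 3 4 4 1 0 3 3 4 2 3 2 1 2 4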